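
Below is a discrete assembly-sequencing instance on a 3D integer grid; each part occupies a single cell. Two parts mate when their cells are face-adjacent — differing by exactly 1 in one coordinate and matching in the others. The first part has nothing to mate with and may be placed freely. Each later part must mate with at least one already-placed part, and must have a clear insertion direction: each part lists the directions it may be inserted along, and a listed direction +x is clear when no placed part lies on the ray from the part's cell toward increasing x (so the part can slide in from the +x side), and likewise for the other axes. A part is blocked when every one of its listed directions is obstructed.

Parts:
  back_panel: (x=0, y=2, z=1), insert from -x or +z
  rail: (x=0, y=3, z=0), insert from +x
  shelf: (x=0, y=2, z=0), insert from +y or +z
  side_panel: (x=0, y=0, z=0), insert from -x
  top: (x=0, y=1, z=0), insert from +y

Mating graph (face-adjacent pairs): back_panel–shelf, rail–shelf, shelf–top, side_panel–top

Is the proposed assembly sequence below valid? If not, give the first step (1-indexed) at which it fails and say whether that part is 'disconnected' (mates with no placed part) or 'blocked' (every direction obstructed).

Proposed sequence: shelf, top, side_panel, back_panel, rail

Invalid at step 2 (blocked)

1. shelf@(0, 2, 0) [+y clear] — {shelf}
2. top@(0, 1, 0) — +y all obstructed ⇒ blocked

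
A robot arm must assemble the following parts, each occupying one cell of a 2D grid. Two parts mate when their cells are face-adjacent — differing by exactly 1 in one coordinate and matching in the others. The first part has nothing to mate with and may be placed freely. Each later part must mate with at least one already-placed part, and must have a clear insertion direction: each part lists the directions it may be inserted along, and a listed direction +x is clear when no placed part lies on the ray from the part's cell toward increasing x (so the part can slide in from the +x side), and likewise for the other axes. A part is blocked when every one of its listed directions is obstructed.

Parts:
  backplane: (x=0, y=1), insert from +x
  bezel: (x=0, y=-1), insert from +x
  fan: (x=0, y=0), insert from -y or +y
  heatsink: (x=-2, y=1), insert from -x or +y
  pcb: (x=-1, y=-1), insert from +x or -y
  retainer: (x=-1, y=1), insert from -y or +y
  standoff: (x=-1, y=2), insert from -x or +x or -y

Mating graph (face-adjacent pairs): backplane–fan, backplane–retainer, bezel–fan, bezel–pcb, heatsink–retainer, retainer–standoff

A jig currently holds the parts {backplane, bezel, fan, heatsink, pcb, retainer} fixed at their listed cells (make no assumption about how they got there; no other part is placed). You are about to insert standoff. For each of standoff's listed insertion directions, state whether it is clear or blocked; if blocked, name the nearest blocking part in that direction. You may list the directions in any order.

-x: ray from standoff(-1, 2) has no placed part ⇒ clear
+x: ray from standoff(-1, 2) has no placed part ⇒ clear
-y: nearest on ray is retainer@(-1, 1) ⇒ blocked

+x: clear; -x: clear; -y: blocked by retainer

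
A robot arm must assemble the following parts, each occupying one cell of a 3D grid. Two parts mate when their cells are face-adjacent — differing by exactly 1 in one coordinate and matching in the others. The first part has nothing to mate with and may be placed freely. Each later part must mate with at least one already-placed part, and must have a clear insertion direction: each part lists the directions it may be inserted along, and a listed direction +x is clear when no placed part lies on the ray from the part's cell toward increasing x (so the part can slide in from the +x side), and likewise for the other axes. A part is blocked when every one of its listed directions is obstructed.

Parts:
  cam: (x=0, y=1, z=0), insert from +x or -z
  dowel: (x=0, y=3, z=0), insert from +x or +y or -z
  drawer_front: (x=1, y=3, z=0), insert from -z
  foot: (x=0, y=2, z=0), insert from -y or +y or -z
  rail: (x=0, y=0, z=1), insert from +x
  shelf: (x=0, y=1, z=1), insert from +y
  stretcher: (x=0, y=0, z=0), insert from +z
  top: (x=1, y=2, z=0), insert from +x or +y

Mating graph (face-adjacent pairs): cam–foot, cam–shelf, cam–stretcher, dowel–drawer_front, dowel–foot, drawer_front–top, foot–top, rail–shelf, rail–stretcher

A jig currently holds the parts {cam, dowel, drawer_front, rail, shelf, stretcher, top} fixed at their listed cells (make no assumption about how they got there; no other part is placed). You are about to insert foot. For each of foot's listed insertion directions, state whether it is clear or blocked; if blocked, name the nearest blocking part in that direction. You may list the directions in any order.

+y: blocked by dowel; -y: blocked by cam; -z: clear

-y: nearest on ray is cam@(0, 1, 0) ⇒ blocked
+y: nearest on ray is dowel@(0, 3, 0) ⇒ blocked
-z: ray from foot(0, 2, 0) has no placed part ⇒ clear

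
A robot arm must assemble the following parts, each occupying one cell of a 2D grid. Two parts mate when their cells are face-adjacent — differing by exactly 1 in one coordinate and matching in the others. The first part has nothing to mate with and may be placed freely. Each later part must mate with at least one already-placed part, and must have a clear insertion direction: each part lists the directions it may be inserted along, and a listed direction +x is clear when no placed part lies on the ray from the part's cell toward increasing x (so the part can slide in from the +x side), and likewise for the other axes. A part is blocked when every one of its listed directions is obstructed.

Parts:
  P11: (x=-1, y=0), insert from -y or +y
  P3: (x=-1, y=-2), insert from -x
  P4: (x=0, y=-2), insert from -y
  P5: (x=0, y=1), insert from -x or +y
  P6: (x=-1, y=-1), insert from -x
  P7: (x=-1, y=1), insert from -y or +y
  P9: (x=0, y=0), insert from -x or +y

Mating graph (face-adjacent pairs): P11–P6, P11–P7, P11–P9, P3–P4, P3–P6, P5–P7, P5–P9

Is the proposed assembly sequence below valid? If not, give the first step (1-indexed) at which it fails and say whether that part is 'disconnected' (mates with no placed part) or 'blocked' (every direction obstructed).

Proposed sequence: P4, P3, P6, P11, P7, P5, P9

Invalid at step 7 (blocked)

1. P4@(0, -2) [-y clear] — {P4}
2. P3@(-1, -2) [-x clear] — {P3, P4}
3. P6@(-1, -1) [-x clear] — {P3, P4, P6}
4. P11@(-1, 0) [+y clear] — {P11, P3, P4, P6}
5. P7@(-1, 1) [+y clear] — {P11, P3, P4, P6, P7}
6. P5@(0, 1) [+y clear] — {P11, P3, P4, P5, P6, P7}
7. P9@(0, 0) — -x/+y all obstructed ⇒ blocked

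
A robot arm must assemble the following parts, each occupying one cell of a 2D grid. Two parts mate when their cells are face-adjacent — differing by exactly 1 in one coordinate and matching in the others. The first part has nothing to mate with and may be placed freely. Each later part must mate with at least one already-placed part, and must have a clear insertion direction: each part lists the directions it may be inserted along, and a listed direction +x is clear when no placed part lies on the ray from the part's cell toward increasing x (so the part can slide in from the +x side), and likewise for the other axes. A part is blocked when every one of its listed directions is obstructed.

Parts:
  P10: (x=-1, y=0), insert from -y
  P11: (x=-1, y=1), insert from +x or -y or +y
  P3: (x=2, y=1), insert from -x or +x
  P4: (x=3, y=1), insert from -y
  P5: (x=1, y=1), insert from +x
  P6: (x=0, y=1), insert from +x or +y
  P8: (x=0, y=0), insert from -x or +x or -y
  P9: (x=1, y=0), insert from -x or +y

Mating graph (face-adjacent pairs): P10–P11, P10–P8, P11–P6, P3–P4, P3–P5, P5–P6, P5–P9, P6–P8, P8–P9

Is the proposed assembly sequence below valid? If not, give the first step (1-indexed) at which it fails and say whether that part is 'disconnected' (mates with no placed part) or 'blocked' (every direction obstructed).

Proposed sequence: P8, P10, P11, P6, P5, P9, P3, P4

1. P8@(0, 0) [-x clear] — {P8}
2. P10@(-1, 0) [-y clear] — {P10, P8}
3. P11@(-1, 1) [+x clear] — {P10, P11, P8}
4. P6@(0, 1) [+x clear] — {P10, P11, P6, P8}
5. P5@(1, 1) [+x clear] — {P10, P11, P5, P6, P8}
6. P9@(1, 0) — -x/+y all obstructed ⇒ blocked

Invalid at step 6 (blocked)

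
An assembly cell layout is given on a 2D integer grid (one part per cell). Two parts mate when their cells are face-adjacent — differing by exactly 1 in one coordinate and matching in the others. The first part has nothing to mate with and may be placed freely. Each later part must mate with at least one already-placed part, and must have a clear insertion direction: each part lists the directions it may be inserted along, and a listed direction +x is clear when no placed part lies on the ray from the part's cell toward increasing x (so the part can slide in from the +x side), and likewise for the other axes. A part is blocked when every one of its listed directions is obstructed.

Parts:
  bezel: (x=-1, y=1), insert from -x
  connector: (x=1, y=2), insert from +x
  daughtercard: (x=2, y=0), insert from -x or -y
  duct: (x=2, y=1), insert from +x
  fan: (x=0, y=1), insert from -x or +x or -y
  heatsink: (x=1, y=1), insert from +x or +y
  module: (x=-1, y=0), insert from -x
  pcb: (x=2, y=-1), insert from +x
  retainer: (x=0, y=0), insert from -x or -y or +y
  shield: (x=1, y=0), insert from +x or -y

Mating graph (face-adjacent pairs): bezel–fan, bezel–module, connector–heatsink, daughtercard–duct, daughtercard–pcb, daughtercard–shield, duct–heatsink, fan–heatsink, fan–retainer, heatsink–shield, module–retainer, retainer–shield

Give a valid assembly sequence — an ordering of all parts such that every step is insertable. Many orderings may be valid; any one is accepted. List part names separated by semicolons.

1. heatsink@(1, 1) [+x clear] — {heatsink}
2. connector@(1, 2) [+x clear] — {connector, heatsink}
3. shield@(1, 0) [+x clear] — {connector, heatsink, shield}
4. daughtercard@(2, 0) [-y clear] — {connector, daughtercard, heatsink, shield}
5. pcb@(2, -1) [+x clear] — {connector, daughtercard, heatsink, pcb, shield}
6. retainer@(0, 0) [-x clear] — {connector, daughtercard, heatsink, pcb, retainer, shield}
7. module@(-1, 0) [-x clear] — {connector, daughtercard, heatsink, module, pcb, retainer, shield}
8. fan@(0, 1) [-x clear] — {connector, daughtercard, fan, heatsink, module, pcb, retainer, shield}
9. bezel@(-1, 1) [-x clear] — {bezel, connector, daughtercard, fan, heatsink, module, pcb, retainer, shield}
10. duct@(2, 1) [+x clear] — {bezel, connector, daughtercard, duct, fan, heatsink, module, pcb, retainer, shield}

heatsink; connector; shield; daughtercard; pcb; retainer; module; fan; bezel; duct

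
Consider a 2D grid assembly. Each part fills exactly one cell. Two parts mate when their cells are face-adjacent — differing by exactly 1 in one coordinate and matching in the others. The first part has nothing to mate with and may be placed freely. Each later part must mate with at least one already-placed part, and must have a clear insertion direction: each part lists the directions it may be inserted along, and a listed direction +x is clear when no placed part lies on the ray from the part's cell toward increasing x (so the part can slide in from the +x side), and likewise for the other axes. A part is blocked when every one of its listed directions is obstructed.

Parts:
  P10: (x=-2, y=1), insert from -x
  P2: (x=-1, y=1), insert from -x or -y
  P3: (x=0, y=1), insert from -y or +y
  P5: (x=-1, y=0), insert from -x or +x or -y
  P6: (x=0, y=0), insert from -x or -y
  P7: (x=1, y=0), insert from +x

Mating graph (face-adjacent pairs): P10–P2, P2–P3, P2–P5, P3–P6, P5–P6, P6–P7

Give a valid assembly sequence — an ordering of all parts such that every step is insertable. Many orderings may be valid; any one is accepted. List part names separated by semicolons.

1. P7@(1, 0) [+x clear] — {P7}
2. P6@(0, 0) [-x clear] — {P6, P7}
3. P3@(0, 1) [+y clear] — {P3, P6, P7}
4. P2@(-1, 1) [-x clear] — {P2, P3, P6, P7}
5. P10@(-2, 1) [-x clear] — {P10, P2, P3, P6, P7}
6. P5@(-1, 0) [-x clear] — {P10, P2, P3, P5, P6, P7}

P7; P6; P3; P2; P10; P5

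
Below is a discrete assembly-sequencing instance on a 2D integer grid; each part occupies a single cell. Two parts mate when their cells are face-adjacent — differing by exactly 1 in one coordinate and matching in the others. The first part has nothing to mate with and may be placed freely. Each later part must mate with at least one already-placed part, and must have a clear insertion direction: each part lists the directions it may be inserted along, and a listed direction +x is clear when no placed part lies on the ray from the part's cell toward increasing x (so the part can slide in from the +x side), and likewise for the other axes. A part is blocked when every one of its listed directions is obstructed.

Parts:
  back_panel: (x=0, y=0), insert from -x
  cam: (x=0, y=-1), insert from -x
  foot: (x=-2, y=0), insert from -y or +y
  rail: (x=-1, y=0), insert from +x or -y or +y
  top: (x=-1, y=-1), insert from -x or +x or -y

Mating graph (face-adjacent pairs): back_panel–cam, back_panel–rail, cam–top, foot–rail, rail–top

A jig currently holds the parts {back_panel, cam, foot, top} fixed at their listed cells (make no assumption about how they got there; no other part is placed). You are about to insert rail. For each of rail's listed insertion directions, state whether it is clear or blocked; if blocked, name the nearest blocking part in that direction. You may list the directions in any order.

+x: nearest on ray is back_panel@(0, 0) ⇒ blocked
-y: nearest on ray is top@(-1, -1) ⇒ blocked
+y: ray from rail(-1, 0) has no placed part ⇒ clear

+x: blocked by back_panel; +y: clear; -y: blocked by top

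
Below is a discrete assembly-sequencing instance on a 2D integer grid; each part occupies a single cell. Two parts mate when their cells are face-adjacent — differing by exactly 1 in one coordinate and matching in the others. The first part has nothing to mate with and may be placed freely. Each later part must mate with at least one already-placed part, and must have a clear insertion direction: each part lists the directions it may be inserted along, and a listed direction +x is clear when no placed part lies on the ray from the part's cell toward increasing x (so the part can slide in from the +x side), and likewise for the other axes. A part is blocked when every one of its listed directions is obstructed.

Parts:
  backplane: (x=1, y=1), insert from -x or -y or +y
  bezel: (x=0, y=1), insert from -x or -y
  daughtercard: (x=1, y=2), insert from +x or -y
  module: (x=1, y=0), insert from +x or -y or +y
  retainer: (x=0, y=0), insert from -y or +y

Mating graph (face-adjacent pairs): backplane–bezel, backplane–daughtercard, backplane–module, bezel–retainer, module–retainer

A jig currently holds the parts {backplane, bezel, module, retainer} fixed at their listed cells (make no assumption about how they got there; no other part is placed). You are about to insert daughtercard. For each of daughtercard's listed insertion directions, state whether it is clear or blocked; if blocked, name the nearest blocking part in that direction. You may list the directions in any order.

+x: clear; -y: blocked by backplane

+x: ray from daughtercard(1, 2) has no placed part ⇒ clear
-y: nearest on ray is backplane@(1, 1) ⇒ blocked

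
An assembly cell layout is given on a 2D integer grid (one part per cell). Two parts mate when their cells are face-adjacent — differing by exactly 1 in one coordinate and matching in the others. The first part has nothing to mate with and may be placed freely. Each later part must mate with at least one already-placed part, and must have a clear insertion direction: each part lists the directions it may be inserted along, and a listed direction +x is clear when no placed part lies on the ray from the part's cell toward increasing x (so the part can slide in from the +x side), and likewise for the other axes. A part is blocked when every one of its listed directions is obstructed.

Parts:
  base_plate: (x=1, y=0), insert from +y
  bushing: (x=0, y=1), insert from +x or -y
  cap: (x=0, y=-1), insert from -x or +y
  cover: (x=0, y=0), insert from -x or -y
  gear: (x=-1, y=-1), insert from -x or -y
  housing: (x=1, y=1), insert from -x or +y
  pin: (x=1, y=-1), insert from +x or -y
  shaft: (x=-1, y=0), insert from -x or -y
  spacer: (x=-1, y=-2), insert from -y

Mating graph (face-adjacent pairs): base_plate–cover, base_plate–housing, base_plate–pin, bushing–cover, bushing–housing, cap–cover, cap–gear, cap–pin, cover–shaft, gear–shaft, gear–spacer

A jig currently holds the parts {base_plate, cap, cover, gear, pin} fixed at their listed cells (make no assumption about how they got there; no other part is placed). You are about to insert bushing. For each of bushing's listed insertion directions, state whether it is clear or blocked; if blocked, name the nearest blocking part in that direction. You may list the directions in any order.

+x: clear; -y: blocked by cover

+x: ray from bushing(0, 1) has no placed part ⇒ clear
-y: nearest on ray is cover@(0, 0) ⇒ blocked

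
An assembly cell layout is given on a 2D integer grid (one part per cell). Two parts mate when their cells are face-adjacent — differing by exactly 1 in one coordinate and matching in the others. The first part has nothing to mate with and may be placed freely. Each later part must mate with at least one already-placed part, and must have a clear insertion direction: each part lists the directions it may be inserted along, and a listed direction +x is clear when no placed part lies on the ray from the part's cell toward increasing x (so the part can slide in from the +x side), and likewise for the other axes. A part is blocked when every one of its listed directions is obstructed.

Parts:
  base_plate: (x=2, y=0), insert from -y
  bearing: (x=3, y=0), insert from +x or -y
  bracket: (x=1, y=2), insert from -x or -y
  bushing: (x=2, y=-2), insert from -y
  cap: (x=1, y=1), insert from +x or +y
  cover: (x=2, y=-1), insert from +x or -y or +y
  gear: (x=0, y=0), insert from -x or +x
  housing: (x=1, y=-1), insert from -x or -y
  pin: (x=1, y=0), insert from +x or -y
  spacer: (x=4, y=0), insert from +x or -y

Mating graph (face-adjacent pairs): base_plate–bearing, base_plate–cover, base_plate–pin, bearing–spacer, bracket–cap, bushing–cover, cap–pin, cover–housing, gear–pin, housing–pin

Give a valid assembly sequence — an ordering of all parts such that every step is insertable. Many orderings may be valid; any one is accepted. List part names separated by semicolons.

1. housing@(1, -1) [-x clear] — {housing}
2. pin@(1, 0) [+x clear] — {housing, pin}
3. base_plate@(2, 0) [-y clear] — {base_plate, housing, pin}
4. bearing@(3, 0) [+x clear] — {base_plate, bearing, housing, pin}
5. spacer@(4, 0) [+x clear] — {base_plate, bearing, housing, pin, spacer}
6. cap@(1, 1) [+x clear] — {base_plate, bearing, cap, housing, pin, spacer}
7. bracket@(1, 2) [-x clear] — {base_plate, bearing, bracket, cap, housing, pin, spacer}
8. gear@(0, 0) [-x clear] — {base_plate, bearing, bracket, cap, gear, housing, pin, spacer}
9. cover@(2, -1) [+x clear] — {base_plate, bearing, bracket, cap, cover, gear, housing, pin, spacer}
10. bushing@(2, -2) [-y clear] — {base_plate, bearing, bracket, bushing, cap, cover, gear, housing, pin, spacer}

housing; pin; base_plate; bearing; spacer; cap; bracket; gear; cover; bushing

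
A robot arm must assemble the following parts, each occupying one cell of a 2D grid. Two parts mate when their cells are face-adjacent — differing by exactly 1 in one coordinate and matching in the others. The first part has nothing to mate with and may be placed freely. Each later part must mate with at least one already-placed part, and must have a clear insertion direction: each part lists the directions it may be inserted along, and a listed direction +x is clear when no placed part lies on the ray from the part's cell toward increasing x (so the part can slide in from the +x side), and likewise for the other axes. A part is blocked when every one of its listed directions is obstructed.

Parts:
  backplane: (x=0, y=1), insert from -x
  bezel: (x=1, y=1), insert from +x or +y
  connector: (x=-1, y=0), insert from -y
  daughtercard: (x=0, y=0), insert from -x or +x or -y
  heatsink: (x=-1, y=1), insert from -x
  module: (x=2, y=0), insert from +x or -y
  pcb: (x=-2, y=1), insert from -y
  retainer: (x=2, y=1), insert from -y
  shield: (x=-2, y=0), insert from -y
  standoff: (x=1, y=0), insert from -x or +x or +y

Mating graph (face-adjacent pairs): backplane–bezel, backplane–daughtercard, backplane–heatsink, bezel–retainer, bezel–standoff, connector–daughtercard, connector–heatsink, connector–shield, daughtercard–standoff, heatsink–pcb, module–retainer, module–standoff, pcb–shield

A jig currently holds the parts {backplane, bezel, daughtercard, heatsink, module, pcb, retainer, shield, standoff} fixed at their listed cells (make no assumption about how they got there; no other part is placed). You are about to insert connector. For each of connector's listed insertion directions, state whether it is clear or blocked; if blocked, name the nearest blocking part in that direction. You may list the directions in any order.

-y: ray from connector(-1, 0) has no placed part ⇒ clear

-y: clear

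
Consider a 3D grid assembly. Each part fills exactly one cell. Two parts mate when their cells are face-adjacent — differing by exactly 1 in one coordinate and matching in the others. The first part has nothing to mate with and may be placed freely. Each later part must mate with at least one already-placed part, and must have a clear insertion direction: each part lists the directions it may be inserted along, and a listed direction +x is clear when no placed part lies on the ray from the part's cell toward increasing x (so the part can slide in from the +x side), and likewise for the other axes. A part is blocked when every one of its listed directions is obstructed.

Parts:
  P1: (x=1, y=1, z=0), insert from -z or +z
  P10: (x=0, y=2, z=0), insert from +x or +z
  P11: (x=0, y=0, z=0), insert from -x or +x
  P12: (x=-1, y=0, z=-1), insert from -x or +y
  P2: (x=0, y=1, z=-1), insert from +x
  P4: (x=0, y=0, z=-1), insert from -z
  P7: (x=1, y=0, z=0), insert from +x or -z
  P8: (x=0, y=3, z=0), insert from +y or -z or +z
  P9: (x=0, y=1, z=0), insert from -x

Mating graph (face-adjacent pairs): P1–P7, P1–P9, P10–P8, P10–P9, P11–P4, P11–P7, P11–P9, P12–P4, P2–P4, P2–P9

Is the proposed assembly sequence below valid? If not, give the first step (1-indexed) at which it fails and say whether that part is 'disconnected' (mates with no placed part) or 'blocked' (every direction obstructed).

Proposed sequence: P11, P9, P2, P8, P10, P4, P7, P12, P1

1. P11@(0, 0, 0) [-x clear] — {P11}
2. P9@(0, 1, 0) [-x clear] — {P11, P9}
3. P2@(0, 1, -1) [+x clear] — {P11, P2, P9}
4. P8@(0, 3, 0) — no placed neighbour ⇒ disconnected

Invalid at step 4 (disconnected)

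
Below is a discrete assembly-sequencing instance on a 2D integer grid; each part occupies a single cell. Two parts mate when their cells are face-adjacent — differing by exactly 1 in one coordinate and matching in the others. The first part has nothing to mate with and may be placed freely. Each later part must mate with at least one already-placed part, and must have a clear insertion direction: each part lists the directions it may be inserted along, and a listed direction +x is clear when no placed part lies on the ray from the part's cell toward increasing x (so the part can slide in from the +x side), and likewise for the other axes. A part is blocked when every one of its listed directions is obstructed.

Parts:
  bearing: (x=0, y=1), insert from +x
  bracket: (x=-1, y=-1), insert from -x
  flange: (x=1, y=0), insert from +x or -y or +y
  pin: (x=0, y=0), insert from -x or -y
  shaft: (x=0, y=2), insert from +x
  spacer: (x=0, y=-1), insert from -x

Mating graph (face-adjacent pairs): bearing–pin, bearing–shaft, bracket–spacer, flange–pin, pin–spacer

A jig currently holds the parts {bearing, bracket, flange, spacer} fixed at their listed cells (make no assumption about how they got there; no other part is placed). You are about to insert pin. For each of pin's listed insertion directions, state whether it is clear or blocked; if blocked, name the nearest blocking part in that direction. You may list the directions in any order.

-x: clear; -y: blocked by spacer

-x: ray from pin(0, 0) has no placed part ⇒ clear
-y: nearest on ray is spacer@(0, -1) ⇒ blocked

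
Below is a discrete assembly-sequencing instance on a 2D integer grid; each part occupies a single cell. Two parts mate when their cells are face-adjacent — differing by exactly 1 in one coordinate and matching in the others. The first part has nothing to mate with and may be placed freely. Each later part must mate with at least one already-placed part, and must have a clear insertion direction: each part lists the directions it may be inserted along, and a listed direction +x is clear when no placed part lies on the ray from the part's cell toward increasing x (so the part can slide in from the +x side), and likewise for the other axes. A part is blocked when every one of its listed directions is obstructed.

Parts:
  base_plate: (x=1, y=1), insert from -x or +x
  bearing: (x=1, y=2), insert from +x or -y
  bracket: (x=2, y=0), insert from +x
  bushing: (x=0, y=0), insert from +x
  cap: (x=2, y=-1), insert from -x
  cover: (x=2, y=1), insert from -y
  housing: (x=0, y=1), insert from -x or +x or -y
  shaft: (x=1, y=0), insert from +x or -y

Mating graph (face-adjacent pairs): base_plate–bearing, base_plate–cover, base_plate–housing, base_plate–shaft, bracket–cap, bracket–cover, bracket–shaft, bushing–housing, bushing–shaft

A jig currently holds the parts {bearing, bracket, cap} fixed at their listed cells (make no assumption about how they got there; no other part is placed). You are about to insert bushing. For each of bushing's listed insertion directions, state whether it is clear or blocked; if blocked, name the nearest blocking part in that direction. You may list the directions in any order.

+x: blocked by bracket

+x: nearest on ray is bracket@(2, 0) ⇒ blocked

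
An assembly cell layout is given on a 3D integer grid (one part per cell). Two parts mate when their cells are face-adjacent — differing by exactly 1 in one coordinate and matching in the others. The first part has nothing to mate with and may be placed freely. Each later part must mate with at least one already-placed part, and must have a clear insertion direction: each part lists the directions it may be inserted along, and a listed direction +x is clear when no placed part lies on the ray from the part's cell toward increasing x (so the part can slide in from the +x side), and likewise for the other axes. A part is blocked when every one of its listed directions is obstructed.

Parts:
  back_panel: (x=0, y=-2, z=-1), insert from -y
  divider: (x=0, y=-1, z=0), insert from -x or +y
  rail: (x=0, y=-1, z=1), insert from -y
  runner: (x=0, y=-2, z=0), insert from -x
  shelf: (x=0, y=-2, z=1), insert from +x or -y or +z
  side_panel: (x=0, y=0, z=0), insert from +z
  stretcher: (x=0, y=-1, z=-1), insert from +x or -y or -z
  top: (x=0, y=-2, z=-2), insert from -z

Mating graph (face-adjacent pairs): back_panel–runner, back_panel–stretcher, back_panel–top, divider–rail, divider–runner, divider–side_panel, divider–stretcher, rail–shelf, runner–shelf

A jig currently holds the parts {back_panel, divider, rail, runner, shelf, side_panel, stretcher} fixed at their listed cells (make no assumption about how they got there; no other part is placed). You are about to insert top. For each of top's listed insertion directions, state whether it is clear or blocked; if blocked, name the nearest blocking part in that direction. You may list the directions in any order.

-z: ray from top(0, -2, -2) has no placed part ⇒ clear

-z: clear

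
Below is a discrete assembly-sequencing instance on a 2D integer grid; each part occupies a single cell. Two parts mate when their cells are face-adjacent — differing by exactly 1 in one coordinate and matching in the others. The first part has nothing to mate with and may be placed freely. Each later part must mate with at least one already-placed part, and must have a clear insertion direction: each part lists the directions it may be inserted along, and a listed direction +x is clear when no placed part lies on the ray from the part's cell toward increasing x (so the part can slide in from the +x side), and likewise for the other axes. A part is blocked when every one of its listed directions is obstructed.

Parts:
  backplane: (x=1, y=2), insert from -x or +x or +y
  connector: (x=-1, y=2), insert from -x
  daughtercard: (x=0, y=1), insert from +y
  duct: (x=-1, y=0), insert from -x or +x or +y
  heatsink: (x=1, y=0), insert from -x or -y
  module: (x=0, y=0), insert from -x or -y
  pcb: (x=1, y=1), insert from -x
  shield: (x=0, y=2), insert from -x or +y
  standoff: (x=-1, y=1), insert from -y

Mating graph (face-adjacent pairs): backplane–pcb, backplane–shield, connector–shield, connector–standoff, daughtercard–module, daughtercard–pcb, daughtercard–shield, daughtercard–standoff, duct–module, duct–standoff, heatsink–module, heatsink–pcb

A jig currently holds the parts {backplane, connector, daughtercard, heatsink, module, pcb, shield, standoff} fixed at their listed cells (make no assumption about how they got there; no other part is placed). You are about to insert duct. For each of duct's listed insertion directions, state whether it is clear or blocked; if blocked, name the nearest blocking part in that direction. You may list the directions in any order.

-x: ray from duct(-1, 0) has no placed part ⇒ clear
+x: nearest on ray is module@(0, 0) ⇒ blocked
+y: nearest on ray is standoff@(-1, 1) ⇒ blocked

+x: blocked by module; +y: blocked by standoff; -x: clear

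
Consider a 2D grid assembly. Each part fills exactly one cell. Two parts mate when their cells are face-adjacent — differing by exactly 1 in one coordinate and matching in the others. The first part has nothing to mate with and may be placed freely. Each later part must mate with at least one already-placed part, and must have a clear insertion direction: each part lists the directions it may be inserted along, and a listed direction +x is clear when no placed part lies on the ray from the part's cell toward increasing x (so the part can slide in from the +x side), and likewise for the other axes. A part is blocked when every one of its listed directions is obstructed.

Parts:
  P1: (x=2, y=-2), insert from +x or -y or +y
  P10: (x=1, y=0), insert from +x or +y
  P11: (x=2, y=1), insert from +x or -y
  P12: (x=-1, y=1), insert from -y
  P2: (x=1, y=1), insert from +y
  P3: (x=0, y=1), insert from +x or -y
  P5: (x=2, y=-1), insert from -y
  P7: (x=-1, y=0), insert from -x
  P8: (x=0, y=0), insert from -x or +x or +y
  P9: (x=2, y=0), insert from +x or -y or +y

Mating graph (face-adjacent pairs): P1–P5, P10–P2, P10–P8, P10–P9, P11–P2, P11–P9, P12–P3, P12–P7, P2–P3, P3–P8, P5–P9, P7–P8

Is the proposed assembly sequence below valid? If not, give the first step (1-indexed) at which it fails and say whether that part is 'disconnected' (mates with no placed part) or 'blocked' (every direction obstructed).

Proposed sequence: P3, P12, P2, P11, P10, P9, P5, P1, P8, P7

1. P3@(0, 1) [+x clear] — {P3}
2. P12@(-1, 1) [-y clear] — {P12, P3}
3. P2@(1, 1) [+y clear] — {P12, P2, P3}
4. P11@(2, 1) [+x clear] — {P11, P12, P2, P3}
5. P10@(1, 0) [+x clear] — {P10, P11, P12, P2, P3}
6. P9@(2, 0) [+x clear] — {P10, P11, P12, P2, P3, P9}
7. P5@(2, -1) [-y clear] — {P10, P11, P12, P2, P3, P5, P9}
8. P1@(2, -2) [+x clear] — {P1, P10, P11, P12, P2, P3, P5, P9}
9. P8@(0, 0) [-x clear] — {P1, P10, P11, P12, P2, P3, P5, P8, P9}
10. P7@(-1, 0) [-x clear] — {P1, P10, P11, P12, P2, P3, P5, P7, P8, P9}

Valid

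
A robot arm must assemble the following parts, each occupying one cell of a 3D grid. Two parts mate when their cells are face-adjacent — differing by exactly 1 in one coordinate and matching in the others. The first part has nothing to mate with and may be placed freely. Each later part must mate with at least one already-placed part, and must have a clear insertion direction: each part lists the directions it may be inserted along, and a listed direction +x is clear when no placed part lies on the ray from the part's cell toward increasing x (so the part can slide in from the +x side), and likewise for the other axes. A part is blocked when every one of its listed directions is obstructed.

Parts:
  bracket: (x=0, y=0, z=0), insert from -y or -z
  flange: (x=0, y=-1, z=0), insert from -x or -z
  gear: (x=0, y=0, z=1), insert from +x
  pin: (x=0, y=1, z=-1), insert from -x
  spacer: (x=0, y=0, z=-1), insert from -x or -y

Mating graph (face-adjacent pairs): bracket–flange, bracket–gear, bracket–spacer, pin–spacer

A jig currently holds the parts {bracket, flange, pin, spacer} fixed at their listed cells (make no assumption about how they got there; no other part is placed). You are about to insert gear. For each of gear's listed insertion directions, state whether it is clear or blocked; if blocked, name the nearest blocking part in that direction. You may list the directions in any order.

+x: ray from gear(0, 0, 1) has no placed part ⇒ clear

+x: clear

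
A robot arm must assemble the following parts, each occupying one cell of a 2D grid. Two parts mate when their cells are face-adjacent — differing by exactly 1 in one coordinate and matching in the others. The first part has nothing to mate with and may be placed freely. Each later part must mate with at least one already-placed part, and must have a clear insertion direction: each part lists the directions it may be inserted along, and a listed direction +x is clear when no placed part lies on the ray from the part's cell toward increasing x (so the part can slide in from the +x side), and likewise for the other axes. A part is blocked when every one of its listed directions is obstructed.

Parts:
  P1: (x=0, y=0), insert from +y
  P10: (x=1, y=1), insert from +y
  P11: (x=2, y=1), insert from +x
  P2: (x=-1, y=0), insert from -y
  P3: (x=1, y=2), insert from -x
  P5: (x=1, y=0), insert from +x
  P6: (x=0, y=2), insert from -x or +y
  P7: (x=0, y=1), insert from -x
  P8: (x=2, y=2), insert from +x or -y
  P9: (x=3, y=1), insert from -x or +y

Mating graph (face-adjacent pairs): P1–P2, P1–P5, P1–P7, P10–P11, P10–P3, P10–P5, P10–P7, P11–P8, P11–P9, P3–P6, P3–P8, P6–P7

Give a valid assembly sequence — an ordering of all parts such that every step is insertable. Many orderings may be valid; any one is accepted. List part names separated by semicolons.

P5; P10; P3; P1; P8; P11; P7; P6; P2; P9

1. P5@(1, 0) [+x clear] — {P5}
2. P10@(1, 1) [+y clear] — {P10, P5}
3. P3@(1, 2) [-x clear] — {P10, P3, P5}
4. P1@(0, 0) [+y clear] — {P1, P10, P3, P5}
5. P8@(2, 2) [+x clear] — {P1, P10, P3, P5, P8}
6. P11@(2, 1) [+x clear] — {P1, P10, P11, P3, P5, P8}
7. P7@(0, 1) [-x clear] — {P1, P10, P11, P3, P5, P7, P8}
8. P6@(0, 2) [-x clear] — {P1, P10, P11, P3, P5, P6, P7, P8}
9. P2@(-1, 0) [-y clear] — {P1, P10, P11, P2, P3, P5, P6, P7, P8}
10. P9@(3, 1) [+y clear] — {P1, P10, P11, P2, P3, P5, P6, P7, P8, P9}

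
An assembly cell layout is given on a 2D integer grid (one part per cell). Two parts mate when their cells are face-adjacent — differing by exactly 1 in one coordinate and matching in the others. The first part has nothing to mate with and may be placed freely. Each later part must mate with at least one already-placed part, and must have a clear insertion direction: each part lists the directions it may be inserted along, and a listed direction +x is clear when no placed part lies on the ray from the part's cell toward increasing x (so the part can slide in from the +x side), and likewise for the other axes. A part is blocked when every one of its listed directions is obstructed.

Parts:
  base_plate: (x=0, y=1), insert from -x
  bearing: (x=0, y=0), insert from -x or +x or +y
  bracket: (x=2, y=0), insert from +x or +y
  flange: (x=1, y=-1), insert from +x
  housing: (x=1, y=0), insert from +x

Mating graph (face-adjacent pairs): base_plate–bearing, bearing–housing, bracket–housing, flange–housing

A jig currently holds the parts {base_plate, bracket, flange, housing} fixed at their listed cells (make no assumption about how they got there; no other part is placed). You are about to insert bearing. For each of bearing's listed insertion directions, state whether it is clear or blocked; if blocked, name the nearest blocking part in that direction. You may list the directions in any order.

-x: ray from bearing(0, 0) has no placed part ⇒ clear
+x: nearest on ray is housing@(1, 0) ⇒ blocked
+y: nearest on ray is base_plate@(0, 1) ⇒ blocked

+x: blocked by housing; +y: blocked by base_plate; -x: clear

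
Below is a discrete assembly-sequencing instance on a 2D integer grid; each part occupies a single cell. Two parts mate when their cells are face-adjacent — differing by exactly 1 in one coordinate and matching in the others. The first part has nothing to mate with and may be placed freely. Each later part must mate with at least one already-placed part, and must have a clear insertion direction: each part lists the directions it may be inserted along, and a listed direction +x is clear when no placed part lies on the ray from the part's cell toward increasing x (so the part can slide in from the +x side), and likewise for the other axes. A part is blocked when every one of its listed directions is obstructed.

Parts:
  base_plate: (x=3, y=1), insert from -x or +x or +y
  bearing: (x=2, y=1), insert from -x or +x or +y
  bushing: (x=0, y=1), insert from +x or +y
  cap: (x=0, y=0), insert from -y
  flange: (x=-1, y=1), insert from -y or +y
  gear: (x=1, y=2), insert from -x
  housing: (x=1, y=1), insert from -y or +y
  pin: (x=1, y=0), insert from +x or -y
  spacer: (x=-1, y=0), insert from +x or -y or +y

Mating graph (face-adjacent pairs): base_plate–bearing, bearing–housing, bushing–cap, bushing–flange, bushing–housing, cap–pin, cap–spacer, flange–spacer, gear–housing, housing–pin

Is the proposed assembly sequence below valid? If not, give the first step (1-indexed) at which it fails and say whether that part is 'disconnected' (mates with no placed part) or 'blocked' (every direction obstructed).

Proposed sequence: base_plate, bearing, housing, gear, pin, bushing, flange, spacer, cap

Valid

1. base_plate@(3, 1) [-x clear] — {base_plate}
2. bearing@(2, 1) [-x clear] — {base_plate, bearing}
3. housing@(1, 1) [-y clear] — {base_plate, bearing, housing}
4. gear@(1, 2) [-x clear] — {base_plate, bearing, gear, housing}
5. pin@(1, 0) [+x clear] — {base_plate, bearing, gear, housing, pin}
6. bushing@(0, 1) [+y clear] — {base_plate, bearing, bushing, gear, housing, pin}
7. flange@(-1, 1) [-y clear] — {base_plate, bearing, bushing, flange, gear, housing, pin}
8. spacer@(-1, 0) [-y clear] — {base_plate, bearing, bushing, flange, gear, housing, pin, spacer}
9. cap@(0, 0) [-y clear] — {base_plate, bearing, bushing, cap, flange, gear, housing, pin, spacer}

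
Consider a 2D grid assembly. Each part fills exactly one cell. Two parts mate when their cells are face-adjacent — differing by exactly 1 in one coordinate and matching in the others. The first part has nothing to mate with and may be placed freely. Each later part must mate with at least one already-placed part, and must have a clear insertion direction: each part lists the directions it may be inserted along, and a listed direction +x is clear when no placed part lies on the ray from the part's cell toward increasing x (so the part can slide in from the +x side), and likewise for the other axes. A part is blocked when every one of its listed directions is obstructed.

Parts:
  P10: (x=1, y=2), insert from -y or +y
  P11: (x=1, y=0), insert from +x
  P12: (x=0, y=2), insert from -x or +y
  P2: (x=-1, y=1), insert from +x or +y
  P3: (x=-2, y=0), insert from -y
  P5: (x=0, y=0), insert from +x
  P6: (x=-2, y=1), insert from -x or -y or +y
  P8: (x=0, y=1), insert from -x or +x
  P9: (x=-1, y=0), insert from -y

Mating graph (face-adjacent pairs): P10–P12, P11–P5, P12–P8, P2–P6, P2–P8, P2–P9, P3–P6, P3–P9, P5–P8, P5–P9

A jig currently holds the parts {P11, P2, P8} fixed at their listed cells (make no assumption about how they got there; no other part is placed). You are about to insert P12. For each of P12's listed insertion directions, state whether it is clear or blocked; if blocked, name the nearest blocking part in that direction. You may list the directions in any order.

-x: ray from P12(0, 2) has no placed part ⇒ clear
+y: ray from P12(0, 2) has no placed part ⇒ clear

+y: clear; -x: clear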